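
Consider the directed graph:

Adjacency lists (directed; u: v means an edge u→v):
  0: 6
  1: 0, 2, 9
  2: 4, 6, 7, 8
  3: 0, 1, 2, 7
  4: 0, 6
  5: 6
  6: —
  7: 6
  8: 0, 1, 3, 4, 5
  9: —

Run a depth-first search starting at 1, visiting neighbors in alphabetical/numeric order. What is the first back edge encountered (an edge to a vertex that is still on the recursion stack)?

8->1

DFS from 1 (visiting neighbors in alphabetical/numeric order); mark gray on enter, black on exit:
1 gray
  0 gray
    6 gray
    6 black
  0 black
  2 gray
    4 gray
      4→0: 0 black — skip
      4→6: 6 black — skip
    4 black
    2→6: 6 black — skip
    7 gray
      7→6: 6 black — skip
    7 black
    8 gray
      8→0: 0 black — skip
      8→1: 1 is gray → back edge
First back edge: 8 → 1.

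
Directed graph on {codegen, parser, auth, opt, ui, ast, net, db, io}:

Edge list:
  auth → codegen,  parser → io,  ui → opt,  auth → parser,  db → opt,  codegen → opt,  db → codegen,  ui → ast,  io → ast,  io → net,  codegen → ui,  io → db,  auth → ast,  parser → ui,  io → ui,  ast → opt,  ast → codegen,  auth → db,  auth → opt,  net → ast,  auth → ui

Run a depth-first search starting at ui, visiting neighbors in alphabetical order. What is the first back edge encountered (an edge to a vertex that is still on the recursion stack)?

codegen->ui

DFS from ui (visiting neighbors in alphabetical order); mark gray on enter, black on exit:
ui gray
  ast gray
    codegen gray
      opt gray
      opt black
      codegen→ui: ui is gray → back edge
First back edge: codegen → ui.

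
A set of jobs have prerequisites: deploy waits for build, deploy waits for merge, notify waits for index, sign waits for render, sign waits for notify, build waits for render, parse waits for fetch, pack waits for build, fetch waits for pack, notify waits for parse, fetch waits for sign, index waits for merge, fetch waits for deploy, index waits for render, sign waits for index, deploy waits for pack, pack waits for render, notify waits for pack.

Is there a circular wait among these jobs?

Yes

DFS with white/gray/black marking, starting from build:
build gray
  render gray
  render black
build black
parse gray
  fetch gray
    pack gray
      pack→render: render black — skip
      pack→build: build black — skip
    pack black
    deploy gray
      deploy→build: build black — skip
      merge gray
      merge black
      deploy→pack: pack black — skip
    deploy black
    sign gray
      index gray
        index→merge: merge black — skip
        index→render: render black — skip
      index black
      notify gray
        notify→index: index black — skip
        notify→pack: pack black — skip
        notify→parse: parse is gray → back edge
Back edge found, so a cycle exists: parse → fetch → sign → notify → parse.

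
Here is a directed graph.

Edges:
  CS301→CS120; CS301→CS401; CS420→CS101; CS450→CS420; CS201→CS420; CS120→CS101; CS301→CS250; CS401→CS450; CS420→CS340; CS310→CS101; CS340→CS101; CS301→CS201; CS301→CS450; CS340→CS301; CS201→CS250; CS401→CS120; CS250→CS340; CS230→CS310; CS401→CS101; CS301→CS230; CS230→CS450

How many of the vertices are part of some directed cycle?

8

A vertex is on a directed cycle iff it belongs to a strongly connected component of size ≥ 2 (or has a self-loop).
The vertices on cycles are {CS201, CS230, CS250, CS301, CS340, CS401, CS420, CS450} — 8 in total.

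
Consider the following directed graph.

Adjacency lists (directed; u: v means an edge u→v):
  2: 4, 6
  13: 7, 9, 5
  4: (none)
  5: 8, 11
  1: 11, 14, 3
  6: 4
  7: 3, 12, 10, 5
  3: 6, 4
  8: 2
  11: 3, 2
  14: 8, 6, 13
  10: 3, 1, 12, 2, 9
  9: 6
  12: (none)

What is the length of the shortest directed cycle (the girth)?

For each vertex v, BFS finds the shortest path from v back to v.
The shortest such closed walk is 14 → 13 → 7 → 10 → 1 → 14, length 5.

5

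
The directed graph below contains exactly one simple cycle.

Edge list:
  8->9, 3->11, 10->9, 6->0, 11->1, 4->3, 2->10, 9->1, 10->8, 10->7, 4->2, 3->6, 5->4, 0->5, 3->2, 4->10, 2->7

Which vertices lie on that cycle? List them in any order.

0, 3, 4, 5, 6

DFS with gray/black marking from 5:
5 gray
  4 gray
    10 gray
      7 gray
      7 black
      8 gray
        9 gray
          1 gray
          1 black
        9 black
      8 black
      10→9: 9 black — skip
    10 black
    2 gray
      2→7: 7 black — skip
      2→10: 10 black — skip
    2 black
    3 gray
      3→2: 2 black — skip
      6 gray
        0 gray
          0→5: 5 is gray → back edge
Back edge closes the cycle 5 → 4 → 3 → 6 → 0 → 5; its vertices are {0, 3, 4, 5, 6}.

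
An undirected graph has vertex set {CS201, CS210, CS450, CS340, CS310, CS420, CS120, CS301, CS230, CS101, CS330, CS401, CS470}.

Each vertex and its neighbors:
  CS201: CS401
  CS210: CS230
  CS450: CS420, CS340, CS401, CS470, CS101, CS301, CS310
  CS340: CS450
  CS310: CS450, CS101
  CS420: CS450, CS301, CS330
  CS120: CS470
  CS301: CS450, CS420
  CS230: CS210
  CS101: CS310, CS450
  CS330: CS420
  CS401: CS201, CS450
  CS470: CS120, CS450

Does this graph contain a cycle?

DFS, tracking each vertex's parent; an edge to a visited non-parent vertex closes a cycle.
Start from CS310:
visit CS310 (parent –)
  visit CS450 (parent CS310)
    visit CS420 (parent CS450)
      CS420–CS450: parent, skip
      visit CS301 (parent CS420)
        CS301–CS450: CS450 visited and ≠ parent → cycle
Cycle: CS450 – CS420 – CS301 – CS450.

Yes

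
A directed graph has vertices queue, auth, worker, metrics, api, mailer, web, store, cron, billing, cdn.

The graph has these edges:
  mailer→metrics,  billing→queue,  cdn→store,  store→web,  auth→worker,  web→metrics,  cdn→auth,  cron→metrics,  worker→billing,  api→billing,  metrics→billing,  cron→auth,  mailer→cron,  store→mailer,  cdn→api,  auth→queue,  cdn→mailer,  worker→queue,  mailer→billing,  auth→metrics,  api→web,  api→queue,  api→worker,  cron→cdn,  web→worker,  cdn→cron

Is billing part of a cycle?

billing lies on a cycle iff there is a path from billing back to itself.
Exploring from billing, it never reaches itself; equivalently, its strongly connected component is a singleton.

No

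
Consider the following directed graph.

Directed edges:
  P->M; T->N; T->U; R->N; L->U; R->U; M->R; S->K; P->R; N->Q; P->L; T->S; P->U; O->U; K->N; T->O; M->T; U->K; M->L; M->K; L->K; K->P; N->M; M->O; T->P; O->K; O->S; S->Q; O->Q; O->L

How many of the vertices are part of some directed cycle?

A vertex is on a directed cycle iff it belongs to a strongly connected component of size ≥ 2 (or has a self-loop).
The vertices on cycles are {K, L, M, N, O, P, R, S, T, U} — 10 in total.

10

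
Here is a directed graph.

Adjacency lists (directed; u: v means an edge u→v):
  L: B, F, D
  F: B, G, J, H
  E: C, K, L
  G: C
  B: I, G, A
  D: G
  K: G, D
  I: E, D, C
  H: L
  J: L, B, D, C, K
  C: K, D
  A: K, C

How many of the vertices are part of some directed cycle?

A vertex is on a directed cycle iff it belongs to a strongly connected component of size ≥ 2 (or has a self-loop).
The vertices on cycles are {B, C, D, E, F, G, H, I, J, K, L} — 11 in total.

11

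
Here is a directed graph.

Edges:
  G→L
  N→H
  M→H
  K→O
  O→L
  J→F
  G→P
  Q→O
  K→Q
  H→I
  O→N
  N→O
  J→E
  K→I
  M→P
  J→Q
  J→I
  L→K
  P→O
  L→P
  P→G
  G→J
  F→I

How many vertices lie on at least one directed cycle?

8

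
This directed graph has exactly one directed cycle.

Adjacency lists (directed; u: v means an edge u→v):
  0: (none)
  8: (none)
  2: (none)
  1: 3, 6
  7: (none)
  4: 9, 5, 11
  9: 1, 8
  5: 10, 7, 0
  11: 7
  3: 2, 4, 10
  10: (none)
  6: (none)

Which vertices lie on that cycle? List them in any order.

1, 3, 4, 9

DFS with gray/black marking from 4:
4 gray
  9 gray
    1 gray
      3 gray
        2 gray
        2 black
        3→4: 4 is gray → back edge
Back edge closes the cycle 4 → 9 → 1 → 3 → 4; its vertices are {1, 3, 4, 9}.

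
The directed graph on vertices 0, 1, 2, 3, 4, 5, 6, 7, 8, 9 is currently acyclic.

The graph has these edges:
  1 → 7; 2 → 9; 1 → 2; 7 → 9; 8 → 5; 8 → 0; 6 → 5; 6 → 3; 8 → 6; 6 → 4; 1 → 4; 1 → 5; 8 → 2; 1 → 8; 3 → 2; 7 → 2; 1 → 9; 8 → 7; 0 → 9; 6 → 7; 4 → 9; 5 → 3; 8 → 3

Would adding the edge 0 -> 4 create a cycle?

Adding 0→4 creates a cycle iff 4 can already reach 0.
Explore from 4: no path reaches 0. The graph stays acyclic.

No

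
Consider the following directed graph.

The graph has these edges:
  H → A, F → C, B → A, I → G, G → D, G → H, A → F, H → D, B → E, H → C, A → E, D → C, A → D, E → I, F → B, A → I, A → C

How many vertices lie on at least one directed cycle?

A vertex is on a directed cycle iff it belongs to a strongly connected component of size ≥ 2 (or has a self-loop).
The vertices on cycles are {A, B, E, F, G, H, I} — 7 in total.

7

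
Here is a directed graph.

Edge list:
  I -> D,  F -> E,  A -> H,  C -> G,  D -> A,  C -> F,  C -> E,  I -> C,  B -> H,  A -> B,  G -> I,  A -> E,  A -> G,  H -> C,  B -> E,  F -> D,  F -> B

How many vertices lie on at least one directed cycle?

A vertex is on a directed cycle iff it belongs to a strongly connected component of size ≥ 2 (or has a self-loop).
The vertices on cycles are {A, B, C, D, F, G, H, I} — 8 in total.

8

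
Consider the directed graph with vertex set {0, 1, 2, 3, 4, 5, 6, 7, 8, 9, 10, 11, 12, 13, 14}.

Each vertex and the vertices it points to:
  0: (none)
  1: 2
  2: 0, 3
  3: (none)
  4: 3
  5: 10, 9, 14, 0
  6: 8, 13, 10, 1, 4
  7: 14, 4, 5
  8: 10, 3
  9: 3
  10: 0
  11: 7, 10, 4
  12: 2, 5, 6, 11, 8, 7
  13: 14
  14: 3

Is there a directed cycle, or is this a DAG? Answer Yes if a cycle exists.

DFS with white/gray/black marking, starting from 0:
0 gray
0 black
1 gray
  2 gray
    2→0: 0 black — skip
    3 gray
    3 black
  2 black
1 black
4 gray
  4→3: 3 black — skip
4 black
5 gray
  10 gray
    10→0: 0 black — skip
  10 black
  9 gray
    9→3: 3 black — skip
  9 black
  14 gray
    14→3: 3 black — skip
  14 black
  5→0: 0 black — skip
5 black
6 gray
  8 gray
    8→10: 10 black — skip
    8→3: 3 black — skip
  8 black
  13 gray
    13→14: 14 black — skip
  13 black
  6→10: 10 black — skip
  6→1: 1 black — skip
  6→4: 4 black — skip
6 black
7 gray
  7→14: 14 black — skip
  7→4: 4 black — skip
  7→5: 5 black — skip
7 black
11 gray
  11→7: 7 black — skip
  11→10: 10 black — skip
  11→4: 4 black — skip
11 black
12 gray
  12→2: 2 black — skip
  12→5: 5 black — skip
  12→6: 6 black — skip
  12→11: 11 black — skip
  12→8: 8 black — skip
  12→7: 7 black — skip
12 black
Every edge goes to a white or black vertex — no back edge, so the graph is acyclic.

No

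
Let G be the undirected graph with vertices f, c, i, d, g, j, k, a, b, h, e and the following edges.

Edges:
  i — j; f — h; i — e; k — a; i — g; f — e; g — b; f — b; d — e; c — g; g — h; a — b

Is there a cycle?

DFS, tracking each vertex's parent; an edge to a visited non-parent vertex closes a cycle.
Start from c:
visit c (parent –)
  visit g (parent c)
    visit h (parent g)
      visit f (parent h)
        f–h: parent, skip
        visit e (parent f)
          e–f: parent, skip
          visit d (parent e)
            d–e: parent, skip
          visit i (parent e)
            i–g: g visited and ≠ parent → cycle
Cycle: g – h – f – e – i – g.

Yes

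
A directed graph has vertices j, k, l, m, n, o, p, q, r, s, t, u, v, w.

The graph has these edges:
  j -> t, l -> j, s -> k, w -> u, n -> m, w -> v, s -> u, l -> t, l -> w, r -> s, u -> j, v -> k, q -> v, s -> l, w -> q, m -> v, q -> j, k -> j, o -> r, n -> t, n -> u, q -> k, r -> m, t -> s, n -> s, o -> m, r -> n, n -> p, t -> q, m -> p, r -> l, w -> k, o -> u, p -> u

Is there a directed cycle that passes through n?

n lies on a cycle iff there is a path from n back to itself.
Exploring from n, it never reaches itself; equivalently, its strongly connected component is a singleton.

No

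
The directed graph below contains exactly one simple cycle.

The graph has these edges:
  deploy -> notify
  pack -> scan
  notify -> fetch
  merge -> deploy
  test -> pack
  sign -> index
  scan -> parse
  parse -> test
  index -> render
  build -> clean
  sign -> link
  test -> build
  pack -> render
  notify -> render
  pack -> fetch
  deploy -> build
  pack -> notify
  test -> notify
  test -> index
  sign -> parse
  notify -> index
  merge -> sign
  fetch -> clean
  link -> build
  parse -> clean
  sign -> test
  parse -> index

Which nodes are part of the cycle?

pack, scan, test, parse

DFS with gray/black marking from test:
test gray
  build gray
    clean gray
    clean black
  build black
  pack gray
    notify gray
      index gray
        render gray
        render black
      index black
      fetch gray
        fetch→clean: clean black — skip
      fetch black
      notify→render: render black — skip
    notify black
    pack→fetch: fetch black — skip
    pack→render: render black — skip
    scan gray
      parse gray
        parse→index: index black — skip
        parse→test: test is gray → back edge
Back edge closes the cycle test → pack → scan → parse → test; its vertices are {pack, scan, test, parse}.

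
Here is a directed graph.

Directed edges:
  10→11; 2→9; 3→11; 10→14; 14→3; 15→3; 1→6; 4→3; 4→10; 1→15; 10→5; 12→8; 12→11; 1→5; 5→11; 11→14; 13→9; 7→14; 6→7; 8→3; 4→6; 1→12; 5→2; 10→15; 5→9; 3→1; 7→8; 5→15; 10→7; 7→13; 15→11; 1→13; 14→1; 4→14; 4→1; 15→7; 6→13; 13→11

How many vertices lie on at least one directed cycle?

A vertex is on a directed cycle iff it belongs to a strongly connected component of size ≥ 2 (or has a self-loop).
The vertices on cycles are {1, 3, 5, 6, 7, 8, 11, 12, 13, 14, 15} — 11 in total.

11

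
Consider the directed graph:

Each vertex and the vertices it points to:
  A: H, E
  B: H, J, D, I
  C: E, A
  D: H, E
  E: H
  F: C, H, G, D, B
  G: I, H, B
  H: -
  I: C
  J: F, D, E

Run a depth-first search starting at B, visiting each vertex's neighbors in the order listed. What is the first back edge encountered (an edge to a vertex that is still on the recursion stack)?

G→B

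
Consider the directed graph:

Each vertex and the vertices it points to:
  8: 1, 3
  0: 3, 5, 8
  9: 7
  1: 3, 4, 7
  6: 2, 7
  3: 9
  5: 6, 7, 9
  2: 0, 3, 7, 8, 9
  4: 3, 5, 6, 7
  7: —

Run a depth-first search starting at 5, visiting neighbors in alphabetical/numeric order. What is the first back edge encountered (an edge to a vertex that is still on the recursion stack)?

DFS from 5 (visiting neighbors in alphabetical/numeric order); mark gray on enter, black on exit:
5 gray
  6 gray
    2 gray
      0 gray
        3 gray
          9 gray
            7 gray
            7 black
          9 black
        3 black
        0→5: 5 is gray → back edge
First back edge: 0 → 5.

0→5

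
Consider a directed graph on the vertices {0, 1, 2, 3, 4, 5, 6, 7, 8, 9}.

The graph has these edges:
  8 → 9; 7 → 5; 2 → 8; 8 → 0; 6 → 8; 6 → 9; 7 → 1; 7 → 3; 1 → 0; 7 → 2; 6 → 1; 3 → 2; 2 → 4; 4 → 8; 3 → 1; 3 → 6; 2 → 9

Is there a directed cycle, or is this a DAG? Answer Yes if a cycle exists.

DFS with white/gray/black marking, starting from 2:
2 gray
  4 gray
    8 gray
      9 gray
      9 black
      0 gray
      0 black
    8 black
  4 black
  2→8: 8 black — skip
  2→9: 9 black — skip
2 black
1 gray
  1→0: 0 black — skip
1 black
3 gray
  3→1: 1 black — skip
  3→2: 2 black — skip
  6 gray
    6→9: 9 black — skip
    6→1: 1 black — skip
    6→8: 8 black — skip
  6 black
3 black
5 gray
5 black
7 gray
  7→2: 2 black — skip
  7→3: 3 black — skip
  7→1: 1 black — skip
  7→5: 5 black — skip
7 black
Every edge goes to a white or black vertex — no back edge, so the graph is acyclic.

No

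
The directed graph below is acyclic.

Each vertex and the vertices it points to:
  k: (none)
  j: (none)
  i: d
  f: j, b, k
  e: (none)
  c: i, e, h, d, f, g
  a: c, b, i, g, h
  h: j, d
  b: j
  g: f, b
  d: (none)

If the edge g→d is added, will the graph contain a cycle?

Adding g→d creates a cycle iff d can already reach g.
Explore from d: no path reaches g. The graph stays acyclic.

No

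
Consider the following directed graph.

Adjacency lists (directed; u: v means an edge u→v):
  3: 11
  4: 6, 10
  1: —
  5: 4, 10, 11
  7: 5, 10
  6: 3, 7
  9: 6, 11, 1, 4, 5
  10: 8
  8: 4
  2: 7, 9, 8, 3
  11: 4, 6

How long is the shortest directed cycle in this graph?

3

For each vertex v, BFS finds the shortest path from v back to v.
The shortest such closed walk is 10 → 8 → 4 → 10, length 3.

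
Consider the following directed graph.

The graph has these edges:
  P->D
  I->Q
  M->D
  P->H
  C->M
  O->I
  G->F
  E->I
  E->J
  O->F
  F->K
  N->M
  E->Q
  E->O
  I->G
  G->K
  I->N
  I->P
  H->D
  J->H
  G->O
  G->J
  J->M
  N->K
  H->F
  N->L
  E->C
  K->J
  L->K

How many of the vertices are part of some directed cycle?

A vertex is on a directed cycle iff it belongs to a strongly connected component of size ≥ 2 (or has a self-loop).
The vertices on cycles are {F, G, H, I, J, K, O} — 7 in total.

7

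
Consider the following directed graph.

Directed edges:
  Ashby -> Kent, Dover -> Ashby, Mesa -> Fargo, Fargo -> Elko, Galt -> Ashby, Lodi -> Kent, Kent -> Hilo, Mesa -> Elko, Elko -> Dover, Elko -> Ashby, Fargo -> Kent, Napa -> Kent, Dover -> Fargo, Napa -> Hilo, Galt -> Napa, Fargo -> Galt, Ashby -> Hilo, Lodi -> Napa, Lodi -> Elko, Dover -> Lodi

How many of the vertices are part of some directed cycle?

4

A vertex is on a directed cycle iff it belongs to a strongly connected component of size ≥ 2 (or has a self-loop).
The vertices on cycles are {Elko, Lodi, Dover, Fargo} — 4 in total.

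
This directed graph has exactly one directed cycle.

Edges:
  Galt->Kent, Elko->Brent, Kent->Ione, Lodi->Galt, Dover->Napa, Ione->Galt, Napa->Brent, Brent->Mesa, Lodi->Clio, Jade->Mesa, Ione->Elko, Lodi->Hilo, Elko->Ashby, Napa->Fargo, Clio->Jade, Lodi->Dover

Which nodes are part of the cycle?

DFS with gray/black marking from Galt:
Galt gray
  Kent gray
    Ione gray
      Ione→Galt: Galt is gray → back edge
Back edge closes the cycle Galt → Kent → Ione → Galt; its vertices are {Galt, Ione, Kent}.

Galt, Ione, Kent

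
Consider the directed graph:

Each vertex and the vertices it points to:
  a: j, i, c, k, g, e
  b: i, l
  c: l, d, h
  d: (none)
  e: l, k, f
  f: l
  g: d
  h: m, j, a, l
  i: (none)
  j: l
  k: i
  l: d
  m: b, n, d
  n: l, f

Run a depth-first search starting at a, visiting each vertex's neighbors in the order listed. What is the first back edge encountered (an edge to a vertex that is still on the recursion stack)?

DFS from a (visiting each vertex's neighbors in the order listed); mark gray on enter, black on exit:
a gray
  j gray
    l gray
      d gray
      d black
    l black
  j black
  i gray
  i black
  c gray
    c→l: l black — skip
    c→d: d black — skip
    h gray
      m gray
        b gray
          b→i: i black — skip
          b→l: l black — skip
        b black
        n gray
          n→l: l black — skip
          f gray
            f→l: l black — skip
          f black
        n black
        m→d: d black — skip
      m black
      h→j: j black — skip
      h→a: a is gray → back edge
First back edge: h → a.

h->a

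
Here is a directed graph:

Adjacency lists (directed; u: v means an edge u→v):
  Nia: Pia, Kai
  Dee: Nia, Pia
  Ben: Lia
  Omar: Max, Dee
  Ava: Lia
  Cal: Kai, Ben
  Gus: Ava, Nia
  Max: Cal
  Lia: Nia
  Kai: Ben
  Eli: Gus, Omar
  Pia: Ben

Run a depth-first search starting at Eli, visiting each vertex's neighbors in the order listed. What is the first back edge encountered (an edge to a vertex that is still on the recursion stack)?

DFS from Eli (visiting each vertex's neighbors in the order listed); mark gray on enter, black on exit:
Eli gray
  Gus gray
    Ava gray
      Lia gray
        Nia gray
          Pia gray
            Ben gray
              Ben→Lia: Lia is gray → back edge
First back edge: Ben → Lia.

Ben→Lia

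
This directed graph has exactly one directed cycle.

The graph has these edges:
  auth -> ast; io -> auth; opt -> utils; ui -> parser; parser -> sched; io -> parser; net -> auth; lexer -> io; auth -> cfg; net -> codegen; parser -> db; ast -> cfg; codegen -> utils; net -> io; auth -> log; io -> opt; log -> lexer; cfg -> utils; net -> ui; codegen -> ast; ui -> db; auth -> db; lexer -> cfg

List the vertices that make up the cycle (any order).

DFS with gray/black marking from io:
io gray
  opt gray
    utils gray
    utils black
  opt black
  auth gray
    cfg gray
      cfg→utils: utils black — skip
    cfg black
    db gray
    db black
    log gray
      lexer gray
        lexer→io: io is gray → back edge
Back edge closes the cycle io → auth → log → lexer → io; its vertices are {io, log, auth, lexer}.

io, log, auth, lexer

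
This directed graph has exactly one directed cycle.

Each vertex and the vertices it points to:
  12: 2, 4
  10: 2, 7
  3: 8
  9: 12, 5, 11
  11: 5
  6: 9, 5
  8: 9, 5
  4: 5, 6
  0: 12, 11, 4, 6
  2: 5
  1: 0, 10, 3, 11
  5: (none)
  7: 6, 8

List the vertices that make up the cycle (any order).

4, 6, 9, 12

DFS with gray/black marking from 12:
12 gray
  2 gray
    5 gray
    5 black
  2 black
  4 gray
    4→5: 5 black — skip
    6 gray
      9 gray
        9→12: 12 is gray → back edge
Back edge closes the cycle 12 → 4 → 6 → 9 → 12; its vertices are {4, 6, 9, 12}.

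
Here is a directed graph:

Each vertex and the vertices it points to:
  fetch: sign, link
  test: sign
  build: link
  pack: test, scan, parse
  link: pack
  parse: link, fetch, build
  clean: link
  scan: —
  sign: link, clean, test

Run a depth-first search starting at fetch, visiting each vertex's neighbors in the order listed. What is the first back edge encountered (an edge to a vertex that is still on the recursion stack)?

test→sign

DFS from fetch (visiting each vertex's neighbors in the order listed); mark gray on enter, black on exit:
fetch gray
  sign gray
    link gray
      pack gray
        test gray
          test→sign: sign is gray → back edge
First back edge: test → sign.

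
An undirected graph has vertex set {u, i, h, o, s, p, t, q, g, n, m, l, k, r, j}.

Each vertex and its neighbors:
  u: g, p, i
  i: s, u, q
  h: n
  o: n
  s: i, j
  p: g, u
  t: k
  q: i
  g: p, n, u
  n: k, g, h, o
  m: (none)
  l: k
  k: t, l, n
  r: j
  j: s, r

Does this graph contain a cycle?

DFS, tracking each vertex's parent; an edge to a visited non-parent vertex closes a cycle.
Start from i:
visit i (parent –)
  visit s (parent i)
    s–i: parent, skip
    visit j (parent s)
      j–s: parent, skip
      visit r (parent j)
        r–j: parent, skip
  visit u (parent i)
    visit g (parent u)
      visit p (parent g)
        p–g: parent, skip
        p–u: u visited and ≠ parent → cycle
Cycle: u – g – p – u.

Yes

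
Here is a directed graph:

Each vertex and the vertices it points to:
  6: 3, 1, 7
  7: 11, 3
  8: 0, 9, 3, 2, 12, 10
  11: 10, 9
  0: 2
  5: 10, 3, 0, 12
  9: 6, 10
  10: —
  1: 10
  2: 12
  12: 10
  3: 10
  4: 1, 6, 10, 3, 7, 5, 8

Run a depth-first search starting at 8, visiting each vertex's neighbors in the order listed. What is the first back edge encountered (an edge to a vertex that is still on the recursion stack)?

11->9

DFS from 8 (visiting each vertex's neighbors in the order listed); mark gray on enter, black on exit:
8 gray
  0 gray
    2 gray
      12 gray
        10 gray
        10 black
      12 black
    2 black
  0 black
  9 gray
    6 gray
      3 gray
        3→10: 10 black — skip
      3 black
      1 gray
        1→10: 10 black — skip
      1 black
      7 gray
        11 gray
          11→10: 10 black — skip
          11→9: 9 is gray → back edge
First back edge: 11 → 9.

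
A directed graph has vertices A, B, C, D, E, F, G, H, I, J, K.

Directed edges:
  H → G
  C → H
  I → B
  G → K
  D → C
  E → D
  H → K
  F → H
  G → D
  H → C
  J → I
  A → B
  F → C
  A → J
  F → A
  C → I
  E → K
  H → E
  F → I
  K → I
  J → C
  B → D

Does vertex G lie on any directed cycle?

G is on a cycle iff G can reach itself via ≥1 edge.
G → D → C → H → G — yes.

Yes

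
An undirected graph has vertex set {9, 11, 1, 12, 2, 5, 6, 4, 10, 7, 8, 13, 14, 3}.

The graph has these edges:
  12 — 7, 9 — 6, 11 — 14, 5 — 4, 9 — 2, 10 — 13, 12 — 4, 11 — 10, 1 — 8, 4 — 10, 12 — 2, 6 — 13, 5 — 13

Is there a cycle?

DFS, tracking each vertex's parent; an edge to a visited non-parent vertex closes a cycle.
Start from 5:
visit 5 (parent –)
  visit 4 (parent 5)
    visit 10 (parent 4)
      visit 13 (parent 10)
        visit 6 (parent 13)
          visit 9 (parent 6)
            9–6: parent, skip
            visit 2 (parent 9)
              2–9: parent, skip
              visit 12 (parent 2)
                visit 7 (parent 12)
                  7–12: parent, skip
                12–2: parent, skip
                12–4: 4 visited and ≠ parent → cycle
Cycle: 4 – 10 – 13 – 6 – 9 – 2 – 12 – 4.

Yes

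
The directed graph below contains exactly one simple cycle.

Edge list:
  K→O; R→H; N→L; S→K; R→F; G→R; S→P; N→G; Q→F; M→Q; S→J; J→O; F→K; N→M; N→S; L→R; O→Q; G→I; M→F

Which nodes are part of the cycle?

F, K, O, Q

DFS with gray/black marking from Q:
Q gray
  F gray
    K gray
      O gray
        O→Q: Q is gray → back edge
Back edge closes the cycle Q → F → K → O → Q; its vertices are {F, K, O, Q}.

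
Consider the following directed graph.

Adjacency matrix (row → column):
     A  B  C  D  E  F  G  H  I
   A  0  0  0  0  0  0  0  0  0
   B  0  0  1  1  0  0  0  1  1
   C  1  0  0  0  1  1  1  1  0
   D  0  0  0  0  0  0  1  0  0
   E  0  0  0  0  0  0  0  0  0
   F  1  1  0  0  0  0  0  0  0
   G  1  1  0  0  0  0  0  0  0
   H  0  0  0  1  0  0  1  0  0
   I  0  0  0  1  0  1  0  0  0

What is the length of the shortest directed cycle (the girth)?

3

For each vertex v, BFS finds the shortest path from v back to v.
The shortest such closed walk is B → H → G → B, length 3.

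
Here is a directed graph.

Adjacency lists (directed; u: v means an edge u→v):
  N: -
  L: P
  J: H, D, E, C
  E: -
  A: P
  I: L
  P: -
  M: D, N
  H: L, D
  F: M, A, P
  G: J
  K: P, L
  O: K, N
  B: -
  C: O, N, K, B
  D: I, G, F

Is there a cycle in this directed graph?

Yes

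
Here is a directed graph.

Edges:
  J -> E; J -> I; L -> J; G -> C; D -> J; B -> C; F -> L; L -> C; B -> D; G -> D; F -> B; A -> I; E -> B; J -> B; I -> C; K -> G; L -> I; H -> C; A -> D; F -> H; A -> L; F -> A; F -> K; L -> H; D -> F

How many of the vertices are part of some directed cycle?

9

A vertex is on a directed cycle iff it belongs to a strongly connected component of size ≥ 2 (or has a self-loop).
The vertices on cycles are {A, B, D, E, F, G, J, K, L} — 9 in total.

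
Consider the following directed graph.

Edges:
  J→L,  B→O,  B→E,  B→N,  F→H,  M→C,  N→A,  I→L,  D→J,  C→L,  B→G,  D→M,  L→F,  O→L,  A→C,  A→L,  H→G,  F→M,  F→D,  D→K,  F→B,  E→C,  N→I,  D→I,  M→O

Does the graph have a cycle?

DFS with white/gray/black marking, starting from A:
A gray
  C gray
    L gray
      F gray
        H gray
          G gray
          G black
        H black
        D gray
          M gray
            M→C: C is gray → back edge
Back edge found, so a cycle exists: C → L → F → D → M → C.

Yes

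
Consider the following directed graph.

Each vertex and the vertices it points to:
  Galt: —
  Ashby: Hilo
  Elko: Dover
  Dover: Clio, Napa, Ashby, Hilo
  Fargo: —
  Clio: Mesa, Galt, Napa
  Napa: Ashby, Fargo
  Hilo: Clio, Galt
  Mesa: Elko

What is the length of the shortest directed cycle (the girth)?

4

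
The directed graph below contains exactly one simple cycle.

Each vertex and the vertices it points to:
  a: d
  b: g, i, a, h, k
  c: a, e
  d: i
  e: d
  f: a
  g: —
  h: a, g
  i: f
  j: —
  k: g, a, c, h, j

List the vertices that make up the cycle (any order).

DFS with gray/black marking from i:
i gray
  f gray
    a gray
      d gray
        d→i: i is gray → back edge
Back edge closes the cycle i → f → a → d → i; its vertices are {a, d, f, i}.

a, d, f, i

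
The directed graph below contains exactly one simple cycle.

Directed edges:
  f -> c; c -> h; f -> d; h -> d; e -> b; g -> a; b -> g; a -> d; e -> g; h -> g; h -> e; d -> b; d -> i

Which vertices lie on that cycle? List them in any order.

DFS with gray/black marking from b:
b gray
  g gray
    a gray
      d gray
        i gray
        i black
        d→b: b is gray → back edge
Back edge closes the cycle b → g → a → d → b; its vertices are {a, b, d, g}.

a, b, d, g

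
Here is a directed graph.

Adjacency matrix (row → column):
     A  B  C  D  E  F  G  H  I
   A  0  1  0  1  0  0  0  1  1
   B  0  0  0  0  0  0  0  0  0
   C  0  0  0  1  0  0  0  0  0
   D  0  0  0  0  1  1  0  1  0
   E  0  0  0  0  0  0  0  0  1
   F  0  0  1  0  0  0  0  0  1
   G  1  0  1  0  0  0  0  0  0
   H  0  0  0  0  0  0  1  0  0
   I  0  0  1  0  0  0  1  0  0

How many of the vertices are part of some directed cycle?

8

A vertex is on a directed cycle iff it belongs to a strongly connected component of size ≥ 2 (or has a self-loop).
The vertices on cycles are {A, C, D, E, F, G, H, I} — 8 in total.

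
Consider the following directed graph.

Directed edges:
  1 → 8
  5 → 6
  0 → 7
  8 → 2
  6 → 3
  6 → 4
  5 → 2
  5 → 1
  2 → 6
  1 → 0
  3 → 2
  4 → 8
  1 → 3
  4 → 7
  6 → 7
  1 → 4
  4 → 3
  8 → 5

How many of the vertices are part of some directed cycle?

A vertex is on a directed cycle iff it belongs to a strongly connected component of size ≥ 2 (or has a self-loop).
The vertices on cycles are {1, 2, 3, 4, 5, 6, 8} — 7 in total.

7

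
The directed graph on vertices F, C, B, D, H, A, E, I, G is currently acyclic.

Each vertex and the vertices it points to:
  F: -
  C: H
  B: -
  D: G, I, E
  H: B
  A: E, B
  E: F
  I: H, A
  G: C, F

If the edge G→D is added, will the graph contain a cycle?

Yes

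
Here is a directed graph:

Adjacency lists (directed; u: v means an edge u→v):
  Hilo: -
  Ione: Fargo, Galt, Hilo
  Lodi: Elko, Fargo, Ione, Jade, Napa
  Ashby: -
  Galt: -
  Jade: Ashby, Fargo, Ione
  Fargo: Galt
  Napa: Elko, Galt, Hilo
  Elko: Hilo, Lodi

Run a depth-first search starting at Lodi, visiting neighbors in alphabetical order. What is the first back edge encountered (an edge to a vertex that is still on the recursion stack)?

Elko→Lodi

DFS from Lodi (visiting neighbors in alphabetical order); mark gray on enter, black on exit:
Lodi gray
  Elko gray
    Hilo gray
    Hilo black
    Elko→Lodi: Lodi is gray → back edge
First back edge: Elko → Lodi.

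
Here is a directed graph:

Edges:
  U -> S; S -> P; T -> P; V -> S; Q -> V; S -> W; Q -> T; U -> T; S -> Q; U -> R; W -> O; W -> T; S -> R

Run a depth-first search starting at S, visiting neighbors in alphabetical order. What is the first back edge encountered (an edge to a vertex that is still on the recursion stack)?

DFS from S (visiting neighbors in alphabetical order); mark gray on enter, black on exit:
S gray
  P gray
  P black
  Q gray
    T gray
      T→P: P black — skip
    T black
    V gray
      V→S: S is gray → back edge
First back edge: V → S.

V→S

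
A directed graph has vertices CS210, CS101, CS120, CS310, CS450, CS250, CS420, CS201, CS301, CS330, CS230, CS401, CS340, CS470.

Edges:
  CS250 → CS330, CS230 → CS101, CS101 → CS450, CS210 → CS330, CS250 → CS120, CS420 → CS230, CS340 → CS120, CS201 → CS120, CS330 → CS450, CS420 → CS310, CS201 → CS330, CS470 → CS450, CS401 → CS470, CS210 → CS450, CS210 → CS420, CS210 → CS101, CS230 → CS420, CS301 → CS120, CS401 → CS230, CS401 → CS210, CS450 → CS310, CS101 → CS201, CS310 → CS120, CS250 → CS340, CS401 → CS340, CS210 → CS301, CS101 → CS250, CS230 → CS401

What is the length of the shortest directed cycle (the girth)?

For each vertex v, BFS finds the shortest path from v back to v.
The shortest such closed walk is CS401 → CS230 → CS401, length 2.

2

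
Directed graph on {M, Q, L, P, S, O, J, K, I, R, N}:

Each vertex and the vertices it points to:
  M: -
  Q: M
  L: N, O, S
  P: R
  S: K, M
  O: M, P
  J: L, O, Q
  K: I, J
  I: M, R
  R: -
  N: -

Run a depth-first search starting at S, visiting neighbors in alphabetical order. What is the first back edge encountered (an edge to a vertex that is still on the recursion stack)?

L→S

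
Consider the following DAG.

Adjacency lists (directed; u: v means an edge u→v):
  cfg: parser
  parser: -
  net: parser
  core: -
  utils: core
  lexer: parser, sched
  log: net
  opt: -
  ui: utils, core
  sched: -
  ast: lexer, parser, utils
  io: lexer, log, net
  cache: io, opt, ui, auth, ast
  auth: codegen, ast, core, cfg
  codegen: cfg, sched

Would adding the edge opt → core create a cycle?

Adding opt→core creates a cycle iff core can already reach opt.
Explore from core: no path reaches opt. The graph stays acyclic.

No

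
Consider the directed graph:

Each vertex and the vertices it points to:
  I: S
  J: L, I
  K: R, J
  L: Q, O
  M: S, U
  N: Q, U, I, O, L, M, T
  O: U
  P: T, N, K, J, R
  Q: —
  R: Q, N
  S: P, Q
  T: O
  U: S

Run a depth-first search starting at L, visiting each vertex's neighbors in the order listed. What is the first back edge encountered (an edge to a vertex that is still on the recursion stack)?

DFS from L (visiting each vertex's neighbors in the order listed); mark gray on enter, black on exit:
L gray
  Q gray
  Q black
  O gray
    U gray
      S gray
        P gray
          T gray
            T→O: O is gray → back edge
First back edge: T → O.

T->O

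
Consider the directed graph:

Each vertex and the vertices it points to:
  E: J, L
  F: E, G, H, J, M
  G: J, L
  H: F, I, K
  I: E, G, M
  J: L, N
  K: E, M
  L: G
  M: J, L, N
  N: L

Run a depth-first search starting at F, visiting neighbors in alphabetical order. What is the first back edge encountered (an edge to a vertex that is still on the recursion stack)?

DFS from F (visiting neighbors in alphabetical order); mark gray on enter, black on exit:
F gray
  E gray
    J gray
      L gray
        G gray
          G→J: J is gray → back edge
First back edge: G → J.

G->J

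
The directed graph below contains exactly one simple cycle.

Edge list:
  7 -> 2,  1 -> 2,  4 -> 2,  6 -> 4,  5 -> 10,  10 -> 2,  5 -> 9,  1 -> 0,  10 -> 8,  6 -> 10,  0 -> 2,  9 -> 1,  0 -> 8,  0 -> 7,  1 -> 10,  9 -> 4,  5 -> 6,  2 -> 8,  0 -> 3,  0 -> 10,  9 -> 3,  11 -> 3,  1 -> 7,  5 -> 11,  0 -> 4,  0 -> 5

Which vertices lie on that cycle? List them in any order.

DFS with gray/black marking from 5:
5 gray
  9 gray
    3 gray
    3 black
    1 gray
      7 gray
        2 gray
          8 gray
          8 black
        2 black
      7 black
      0 gray
        0→7: 7 black — skip
        0→2: 2 black — skip
        0→5: 5 is gray → back edge
Back edge closes the cycle 5 → 9 → 1 → 0 → 5; its vertices are {0, 1, 5, 9}.

0, 1, 5, 9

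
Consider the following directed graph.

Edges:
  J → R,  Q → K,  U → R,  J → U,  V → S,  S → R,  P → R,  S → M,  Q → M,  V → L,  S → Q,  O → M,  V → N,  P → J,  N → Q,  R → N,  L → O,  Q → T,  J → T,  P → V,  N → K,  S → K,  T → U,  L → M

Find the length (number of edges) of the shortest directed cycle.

5

For each vertex v, BFS finds the shortest path from v back to v.
The shortest such closed walk is N → Q → T → U → R → N, length 5.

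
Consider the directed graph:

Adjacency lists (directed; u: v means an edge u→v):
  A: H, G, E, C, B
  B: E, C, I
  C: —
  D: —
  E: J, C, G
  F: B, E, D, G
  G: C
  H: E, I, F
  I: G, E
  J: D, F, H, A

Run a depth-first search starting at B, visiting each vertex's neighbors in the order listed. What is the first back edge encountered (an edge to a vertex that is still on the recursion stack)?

F->B

DFS from B (visiting each vertex's neighbors in the order listed); mark gray on enter, black on exit:
B gray
  E gray
    J gray
      D gray
      D black
      F gray
        F→B: B is gray → back edge
First back edge: F → B.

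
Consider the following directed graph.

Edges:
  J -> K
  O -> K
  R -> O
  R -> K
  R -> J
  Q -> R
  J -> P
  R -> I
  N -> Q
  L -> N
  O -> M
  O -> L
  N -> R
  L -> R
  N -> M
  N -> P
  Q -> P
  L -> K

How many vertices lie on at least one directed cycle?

5

A vertex is on a directed cycle iff it belongs to a strongly connected component of size ≥ 2 (or has a self-loop).
The vertices on cycles are {L, N, O, Q, R} — 5 in total.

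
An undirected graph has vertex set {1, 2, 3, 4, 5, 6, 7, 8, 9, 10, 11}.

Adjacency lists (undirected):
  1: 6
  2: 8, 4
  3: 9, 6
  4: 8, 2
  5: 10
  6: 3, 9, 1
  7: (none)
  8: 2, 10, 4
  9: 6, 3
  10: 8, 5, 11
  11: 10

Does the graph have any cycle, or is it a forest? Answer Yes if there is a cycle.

DFS, tracking each vertex's parent; an edge to a visited non-parent vertex closes a cycle.
Start from 8:
visit 8 (parent –)
  visit 2 (parent 8)
    2–8: parent, skip
    visit 4 (parent 2)
      4–8: 8 visited and ≠ parent → cycle
Cycle: 8 – 2 – 4 – 8.

Yes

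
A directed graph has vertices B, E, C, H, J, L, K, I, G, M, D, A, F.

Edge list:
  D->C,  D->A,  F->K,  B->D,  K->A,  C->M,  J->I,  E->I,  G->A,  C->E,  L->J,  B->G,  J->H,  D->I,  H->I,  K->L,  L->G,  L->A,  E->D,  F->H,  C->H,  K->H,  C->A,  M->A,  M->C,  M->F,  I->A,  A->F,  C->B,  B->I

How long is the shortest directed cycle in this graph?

2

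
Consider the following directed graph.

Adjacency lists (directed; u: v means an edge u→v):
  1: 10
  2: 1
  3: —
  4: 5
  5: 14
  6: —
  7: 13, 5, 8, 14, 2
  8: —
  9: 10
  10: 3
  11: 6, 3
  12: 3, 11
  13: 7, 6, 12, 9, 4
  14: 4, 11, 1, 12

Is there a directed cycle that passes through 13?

13 is on a cycle iff 13 can reach itself via ≥1 edge.
13 → 7 → 13 — yes.

Yes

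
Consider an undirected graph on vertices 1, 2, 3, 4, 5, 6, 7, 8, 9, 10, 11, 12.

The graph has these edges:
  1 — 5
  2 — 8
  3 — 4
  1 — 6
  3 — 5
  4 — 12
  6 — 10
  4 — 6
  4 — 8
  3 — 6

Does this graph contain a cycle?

Yes

DFS, tracking each vertex's parent; an edge to a visited non-parent vertex closes a cycle.
Start from 2:
visit 2 (parent –)
  visit 8 (parent 2)
    8–2: parent, skip
    visit 4 (parent 8)
      visit 6 (parent 4)
        visit 3 (parent 6)
          visit 5 (parent 3)
            5–3: parent, skip
            visit 1 (parent 5)
              1–6: 6 visited and ≠ parent → cycle
Cycle: 6 – 3 – 5 – 1 – 6.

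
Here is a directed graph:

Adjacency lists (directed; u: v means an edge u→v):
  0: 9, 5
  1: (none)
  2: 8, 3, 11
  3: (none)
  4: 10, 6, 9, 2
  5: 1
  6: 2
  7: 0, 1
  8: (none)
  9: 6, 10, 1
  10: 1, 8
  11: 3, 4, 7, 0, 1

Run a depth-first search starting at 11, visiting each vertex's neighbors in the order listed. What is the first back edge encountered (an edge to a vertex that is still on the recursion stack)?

2→11

DFS from 11 (visiting each vertex's neighbors in the order listed); mark gray on enter, black on exit:
11 gray
  3 gray
  3 black
  4 gray
    10 gray
      1 gray
      1 black
      8 gray
      8 black
    10 black
    6 gray
      2 gray
        2→8: 8 black — skip
        2→3: 3 black — skip
        2→11: 11 is gray → back edge
First back edge: 2 → 11.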